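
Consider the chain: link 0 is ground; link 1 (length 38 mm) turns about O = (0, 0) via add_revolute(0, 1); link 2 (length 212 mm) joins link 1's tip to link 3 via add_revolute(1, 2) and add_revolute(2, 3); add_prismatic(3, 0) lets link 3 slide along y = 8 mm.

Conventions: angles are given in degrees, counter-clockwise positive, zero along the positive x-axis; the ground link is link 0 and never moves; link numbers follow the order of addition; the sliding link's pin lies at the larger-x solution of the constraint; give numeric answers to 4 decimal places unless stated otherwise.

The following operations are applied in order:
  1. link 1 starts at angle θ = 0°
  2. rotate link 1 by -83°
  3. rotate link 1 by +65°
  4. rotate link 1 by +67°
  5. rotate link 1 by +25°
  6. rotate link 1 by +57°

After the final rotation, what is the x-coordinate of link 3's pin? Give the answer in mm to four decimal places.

geometry: r = 38 mm, L = 212 mm, e = 8 mm; θ starts at 0°
rotate link 1 by -83°: θ ← 0° -83° = -83°
rotate link 1 by +65°: θ ← -83° +65° = -18°
rotate link 1 by +67°: θ ← -18° +67° = 49°
rotate link 1 by +25°: θ ← 49° +25° = 74°
rotate link 1 by +57°: θ ← 74° +57° = 131°
crank pin P = (r cos θ, r sin θ) = (-24.930243, 28.678964)
h = r sin θ − e = 28.678964 − 8 = 20.678964
x = r cos θ + √(L² − h²) = -24.930243 + 210.989053 = 186.058810

186.0588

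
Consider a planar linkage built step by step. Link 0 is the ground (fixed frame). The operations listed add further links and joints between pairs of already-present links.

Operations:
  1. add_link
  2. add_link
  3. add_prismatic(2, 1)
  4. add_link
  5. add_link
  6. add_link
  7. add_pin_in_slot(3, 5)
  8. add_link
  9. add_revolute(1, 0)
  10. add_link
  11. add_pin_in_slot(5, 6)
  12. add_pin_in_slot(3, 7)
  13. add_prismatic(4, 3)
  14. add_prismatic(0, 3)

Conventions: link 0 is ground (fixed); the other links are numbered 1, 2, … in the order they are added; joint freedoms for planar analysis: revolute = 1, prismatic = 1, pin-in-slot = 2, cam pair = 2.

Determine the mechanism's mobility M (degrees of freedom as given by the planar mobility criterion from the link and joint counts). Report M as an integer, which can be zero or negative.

L=1 J1=0 J2=0
add link → L=2 J1=0 J2=0
add link → L=3 J1=0 J2=0
P@2,1 dof=1 J1 → L=3 J1=1 J2=0
add link → L=4 J1=1 J2=0
add link → L=5 J1=1 J2=0
add link → L=6 J1=1 J2=0
PS@3,5 dof=2 J2 → L=6 J1=1 J2=1
add link → L=7 J1=1 J2=1
R@1,0 dof=1 J1 → L=7 J1=2 J2=1
add link → L=8 J1=2 J2=1
PS@5,6 dof=2 J2 → L=8 J1=2 J2=2
PS@3,7 dof=2 J2 → L=8 J1=2 J2=3
P@4,3 dof=1 J1 → L=8 J1=3 J2=3
P@0,3 dof=1 J1 → L=8 J1=4 J2=3
M=3(L−1)−2J1−J2=3·7−2·4−3=10

M = 10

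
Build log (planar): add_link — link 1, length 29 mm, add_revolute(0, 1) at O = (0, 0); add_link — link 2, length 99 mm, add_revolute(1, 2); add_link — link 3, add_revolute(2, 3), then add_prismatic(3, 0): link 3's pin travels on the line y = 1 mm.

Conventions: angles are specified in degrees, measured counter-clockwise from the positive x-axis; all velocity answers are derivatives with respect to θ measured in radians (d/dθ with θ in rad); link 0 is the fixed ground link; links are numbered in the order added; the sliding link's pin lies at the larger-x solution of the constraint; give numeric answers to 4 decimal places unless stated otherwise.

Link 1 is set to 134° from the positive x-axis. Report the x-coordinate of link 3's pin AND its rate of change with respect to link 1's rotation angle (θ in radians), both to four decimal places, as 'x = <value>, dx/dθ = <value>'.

geometry: r = 29 mm, L = 99 mm, e = 1 mm
crank pin P = (r cos θ, r sin θ) = (-20.145093, 20.860854)
h = r sin θ − e = 20.860854 − 1 = 19.860854
x = r cos θ + √(L² − h²) = -20.145093 + 96.987352 = 76.842259
dx/dθ = −r sin θ − h·r cos θ/√(L² − h²) (θ in radians; h = 19.860854) = -16.735587

x = 76.8423, dx/dθ = -16.7356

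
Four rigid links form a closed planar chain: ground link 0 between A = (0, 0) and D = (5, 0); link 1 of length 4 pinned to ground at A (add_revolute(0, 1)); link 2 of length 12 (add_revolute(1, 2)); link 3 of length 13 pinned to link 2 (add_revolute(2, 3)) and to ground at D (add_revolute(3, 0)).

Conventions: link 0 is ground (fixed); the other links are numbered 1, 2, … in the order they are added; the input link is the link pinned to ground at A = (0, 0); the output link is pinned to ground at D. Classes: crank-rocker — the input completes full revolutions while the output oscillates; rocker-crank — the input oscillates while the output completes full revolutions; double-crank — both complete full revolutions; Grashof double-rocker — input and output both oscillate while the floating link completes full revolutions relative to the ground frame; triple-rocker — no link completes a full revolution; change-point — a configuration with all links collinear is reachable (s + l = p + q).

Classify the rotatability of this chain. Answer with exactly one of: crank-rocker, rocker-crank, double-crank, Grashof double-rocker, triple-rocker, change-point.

lengths: ground=5, input=4, coupler=12, output=13
sorted: s=4 (shortest), l=13 (longest), p+q=17
s + l = 17 vs p + q = 17
s + l = p + q → change-point (collinear configuration reachable)

change-point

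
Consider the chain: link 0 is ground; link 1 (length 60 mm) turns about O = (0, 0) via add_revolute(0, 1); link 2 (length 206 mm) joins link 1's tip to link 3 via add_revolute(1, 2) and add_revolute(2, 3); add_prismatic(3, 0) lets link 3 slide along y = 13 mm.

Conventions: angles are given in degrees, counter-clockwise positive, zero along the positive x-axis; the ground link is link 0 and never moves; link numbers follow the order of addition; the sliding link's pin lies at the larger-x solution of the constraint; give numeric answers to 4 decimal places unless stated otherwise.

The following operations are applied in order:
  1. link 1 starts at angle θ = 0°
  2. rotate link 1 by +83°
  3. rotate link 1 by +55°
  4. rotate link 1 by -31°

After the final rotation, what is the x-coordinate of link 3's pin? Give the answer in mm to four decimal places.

geometry: r = 60 mm, L = 206 mm, e = 13 mm; θ starts at 0°
rotate link 1 by +83°: θ ← 0° +83° = 83°
rotate link 1 by +55°: θ ← 83° +55° = 138°
rotate link 1 by -31°: θ ← 138° -31° = 107°
crank pin P = (r cos θ, r sin θ) = (-17.542302, 57.378285)
h = r sin θ − e = 57.378285 − 13 = 44.378285
x = r cos θ + √(L² − h²) = -17.542302 + 201.163038 = 183.620736

183.6207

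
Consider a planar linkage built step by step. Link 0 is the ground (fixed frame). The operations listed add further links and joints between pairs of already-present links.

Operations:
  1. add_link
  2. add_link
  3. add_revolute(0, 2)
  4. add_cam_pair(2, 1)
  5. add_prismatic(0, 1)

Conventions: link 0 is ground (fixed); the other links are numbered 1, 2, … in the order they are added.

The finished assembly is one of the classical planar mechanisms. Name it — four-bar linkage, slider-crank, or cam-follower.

links: 3 (incl. ground); joints: 1 revolute, 1 prismatic, 1 higher (cam) pair, forming one closed loop
3 links, revolute + prismatic + higher pair in one loop → cam-follower

cam-follower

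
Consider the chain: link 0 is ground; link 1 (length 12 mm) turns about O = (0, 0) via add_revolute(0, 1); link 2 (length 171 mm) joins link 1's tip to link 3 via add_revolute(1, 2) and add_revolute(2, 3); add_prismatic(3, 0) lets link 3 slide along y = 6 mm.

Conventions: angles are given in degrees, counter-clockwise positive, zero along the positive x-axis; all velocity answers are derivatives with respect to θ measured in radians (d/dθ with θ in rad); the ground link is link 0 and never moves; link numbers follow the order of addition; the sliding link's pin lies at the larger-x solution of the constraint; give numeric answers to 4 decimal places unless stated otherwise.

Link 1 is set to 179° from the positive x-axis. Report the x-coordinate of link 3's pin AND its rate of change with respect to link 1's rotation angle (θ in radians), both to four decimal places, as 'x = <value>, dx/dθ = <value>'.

geometry: r = 12 mm, L = 171 mm, e = 6 mm
crank pin P = (r cos θ, r sin θ) = (-11.998172, 0.209429)
h = r sin θ − e = 0.209429 − 6 = -5.790571
x = r cos θ + √(L² − h²) = -11.998172 + 170.901929 = 158.903757
dx/dθ = −r sin θ − h·r cos θ/√(L² − h²) (θ in radians; h = -5.790571) = -0.615956

x = 158.9038, dx/dθ = -0.6160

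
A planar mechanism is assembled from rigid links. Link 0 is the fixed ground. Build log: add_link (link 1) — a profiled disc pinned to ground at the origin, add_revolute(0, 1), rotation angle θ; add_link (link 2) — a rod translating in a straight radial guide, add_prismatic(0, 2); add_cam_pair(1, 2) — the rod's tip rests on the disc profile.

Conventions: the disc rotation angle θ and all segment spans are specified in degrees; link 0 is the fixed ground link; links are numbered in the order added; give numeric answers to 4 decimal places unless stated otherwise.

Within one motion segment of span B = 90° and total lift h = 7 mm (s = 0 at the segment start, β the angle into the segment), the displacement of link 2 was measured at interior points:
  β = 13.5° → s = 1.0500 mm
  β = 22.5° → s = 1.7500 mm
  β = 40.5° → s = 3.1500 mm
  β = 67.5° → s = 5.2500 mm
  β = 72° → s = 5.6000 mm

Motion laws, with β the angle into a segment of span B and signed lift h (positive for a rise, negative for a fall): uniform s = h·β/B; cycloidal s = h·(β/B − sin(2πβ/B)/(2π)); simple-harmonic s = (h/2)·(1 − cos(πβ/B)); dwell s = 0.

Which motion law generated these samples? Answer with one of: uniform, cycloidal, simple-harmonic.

candidates at β/B = r: uniform s = h·r (linear in β); cycloidal s = h·(r − sin(2πr)/(2π)); simple-harmonic s = (h/2)(1 − cos(πr))
β=13.5°: printed 1.0500 | uniform 1.0500, cycloidal 0.1487, simple-harmonic 0.3815
β=22.5°: printed 1.7500 | uniform 1.7500, cycloidal 0.6359, simple-harmonic 1.0251
β=40.5°: printed 3.1500 | uniform 3.1500, cycloidal 2.8057, simple-harmonic 2.9525
β=67.5°: printed 5.2500 | uniform 5.2500, cycloidal 6.3641, simple-harmonic 5.9749
β=72°: printed 5.6000 | uniform 5.6000, cycloidal 6.6596, simple-harmonic 6.3316
only one law matches every sample → uniform

uniform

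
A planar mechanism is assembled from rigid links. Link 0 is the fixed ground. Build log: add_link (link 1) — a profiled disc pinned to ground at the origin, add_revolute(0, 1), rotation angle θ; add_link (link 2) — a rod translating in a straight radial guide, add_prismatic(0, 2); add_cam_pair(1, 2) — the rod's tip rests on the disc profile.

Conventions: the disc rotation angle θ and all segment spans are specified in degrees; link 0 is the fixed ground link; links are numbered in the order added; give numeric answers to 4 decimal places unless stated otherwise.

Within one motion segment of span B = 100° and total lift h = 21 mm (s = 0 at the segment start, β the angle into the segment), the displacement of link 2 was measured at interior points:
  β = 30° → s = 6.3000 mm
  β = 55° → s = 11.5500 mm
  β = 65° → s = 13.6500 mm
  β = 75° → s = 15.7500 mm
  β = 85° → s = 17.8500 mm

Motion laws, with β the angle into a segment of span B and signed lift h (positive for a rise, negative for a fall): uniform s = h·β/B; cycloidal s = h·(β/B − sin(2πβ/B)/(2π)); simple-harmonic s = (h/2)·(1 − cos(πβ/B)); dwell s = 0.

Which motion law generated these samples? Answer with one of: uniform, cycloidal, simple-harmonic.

candidates at β/B = r: uniform s = h·r (linear in β); cycloidal s = h·(r − sin(2πr)/(2π)); simple-harmonic s = (h/2)(1 − cos(πr))
β=30°: printed 6.3000 | uniform 6.3000, cycloidal 3.1213, simple-harmonic 4.3283
β=55°: printed 11.5500 | uniform 11.5500, cycloidal 12.5828, simple-harmonic 12.1426
β=65°: printed 13.6500 | uniform 13.6500, cycloidal 16.3539, simple-harmonic 15.2669
β=75°: printed 15.7500 | uniform 15.7500, cycloidal 19.0923, simple-harmonic 17.9246
β=85°: printed 17.8500 | uniform 17.8500, cycloidal 20.5539, simple-harmonic 19.8556
only one law matches every sample → uniform

uniform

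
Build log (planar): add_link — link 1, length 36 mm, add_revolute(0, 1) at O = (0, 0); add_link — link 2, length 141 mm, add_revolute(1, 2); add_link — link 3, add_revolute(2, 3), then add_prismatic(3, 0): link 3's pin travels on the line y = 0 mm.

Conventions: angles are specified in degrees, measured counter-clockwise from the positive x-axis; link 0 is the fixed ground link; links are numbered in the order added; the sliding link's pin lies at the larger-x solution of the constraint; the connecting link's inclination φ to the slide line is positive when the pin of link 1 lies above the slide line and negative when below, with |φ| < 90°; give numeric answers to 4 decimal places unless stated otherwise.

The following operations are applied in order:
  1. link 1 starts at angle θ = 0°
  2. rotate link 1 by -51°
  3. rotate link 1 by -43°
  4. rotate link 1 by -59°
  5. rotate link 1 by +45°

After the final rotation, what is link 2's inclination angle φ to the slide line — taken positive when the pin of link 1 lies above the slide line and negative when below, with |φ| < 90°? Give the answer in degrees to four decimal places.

geometry: r = 36 mm, L = 141 mm, e = 0 mm; θ starts at 0°
rotate link 1 by -51°: θ ← 0° -51° = -51°
rotate link 1 by -43°: θ ← -51° -43° = -94°
rotate link 1 by -59°: θ ← -94° -59° = -153°
rotate link 1 by +45°: θ ← -153° +45° = -108°
h = r sin θ − e = -34.238035 − 0 = -34.238035
sin φ = h / L = -34.238035 / 141 = -0.24282294
φ = arcsin(-0.24282294) = -14.053213°

-14.0532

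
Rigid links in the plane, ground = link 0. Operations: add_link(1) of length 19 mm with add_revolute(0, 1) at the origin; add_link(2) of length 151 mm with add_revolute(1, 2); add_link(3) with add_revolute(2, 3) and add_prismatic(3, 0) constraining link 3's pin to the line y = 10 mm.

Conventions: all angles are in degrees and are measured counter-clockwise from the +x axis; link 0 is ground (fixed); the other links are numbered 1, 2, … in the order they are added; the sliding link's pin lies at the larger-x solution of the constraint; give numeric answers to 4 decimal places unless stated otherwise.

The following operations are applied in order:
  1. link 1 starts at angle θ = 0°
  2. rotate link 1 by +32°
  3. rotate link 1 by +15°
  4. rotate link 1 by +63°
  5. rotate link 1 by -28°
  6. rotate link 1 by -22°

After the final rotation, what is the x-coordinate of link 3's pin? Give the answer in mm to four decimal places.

geometry: r = 19 mm, L = 151 mm, e = 10 mm; θ starts at 0°
rotate link 1 by +32°: θ ← 0° +32° = 32°
rotate link 1 by +15°: θ ← 32° +15° = 47°
rotate link 1 by +63°: θ ← 47° +63° = 110°
rotate link 1 by -28°: θ ← 110° -28° = 82°
rotate link 1 by -22°: θ ← 82° -22° = 60°
crank pin P = (r cos θ, r sin θ) = (9.500000, 16.454483)
h = r sin θ − e = 16.454483 − 10 = 6.454483
x = r cos θ + √(L² − h²) = 9.500000 + 150.861989 = 160.361989

160.3620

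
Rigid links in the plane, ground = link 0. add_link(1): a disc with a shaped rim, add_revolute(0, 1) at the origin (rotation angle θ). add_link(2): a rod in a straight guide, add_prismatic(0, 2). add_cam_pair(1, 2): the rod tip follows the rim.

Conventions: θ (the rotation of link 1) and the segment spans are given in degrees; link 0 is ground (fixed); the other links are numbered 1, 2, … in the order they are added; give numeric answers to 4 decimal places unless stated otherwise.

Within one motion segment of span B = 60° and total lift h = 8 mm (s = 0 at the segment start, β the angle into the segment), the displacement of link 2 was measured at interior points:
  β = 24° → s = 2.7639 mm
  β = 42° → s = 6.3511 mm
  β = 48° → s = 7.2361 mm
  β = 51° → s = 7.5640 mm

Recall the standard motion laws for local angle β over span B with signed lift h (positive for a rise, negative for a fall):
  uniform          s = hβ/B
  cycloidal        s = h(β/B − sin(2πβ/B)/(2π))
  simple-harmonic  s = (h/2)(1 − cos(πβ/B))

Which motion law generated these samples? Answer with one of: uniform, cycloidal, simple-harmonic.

candidates at β/B = r: uniform s = h·r (linear in β); cycloidal s = h·(r − sin(2πr)/(2π)); simple-harmonic s = (h/2)(1 − cos(πr))
β=24°: printed 2.7639 | uniform 3.2000, cycloidal 2.4516, simple-harmonic 2.7639
β=42°: printed 6.3511 | uniform 5.6000, cycloidal 6.8109, simple-harmonic 6.3511
β=48°: printed 7.2361 | uniform 6.4000, cycloidal 7.6109, simple-harmonic 7.2361
β=51°: printed 7.5640 | uniform 6.8000, cycloidal 7.8301, simple-harmonic 7.5640
only one law matches every sample → simple-harmonic

simple-harmonic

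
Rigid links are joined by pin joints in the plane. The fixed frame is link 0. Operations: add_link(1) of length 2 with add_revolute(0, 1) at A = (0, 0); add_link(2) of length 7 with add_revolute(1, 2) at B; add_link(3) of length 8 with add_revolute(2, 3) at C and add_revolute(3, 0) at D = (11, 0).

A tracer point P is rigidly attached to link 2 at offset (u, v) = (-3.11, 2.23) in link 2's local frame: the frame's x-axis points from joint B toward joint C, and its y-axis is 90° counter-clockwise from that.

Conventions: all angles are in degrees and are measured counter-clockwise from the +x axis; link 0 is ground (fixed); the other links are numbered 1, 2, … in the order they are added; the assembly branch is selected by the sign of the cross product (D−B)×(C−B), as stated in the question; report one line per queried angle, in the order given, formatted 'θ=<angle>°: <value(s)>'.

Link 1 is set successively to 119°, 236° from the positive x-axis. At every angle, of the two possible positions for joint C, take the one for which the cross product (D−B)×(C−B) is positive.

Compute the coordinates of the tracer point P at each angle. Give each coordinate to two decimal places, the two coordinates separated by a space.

A=(0,0), D=(11.00,0)
θ=119°: B = A + 2.00·(cos119°, sin119°) = (-0.9696, 1.7492)
θ=119°: |BD| = 12.0968
θ=119°: circle(B,7.00) ∩ circle(D,8.00): a=5.4284, h=4.4196
θ=119°:   candidates: C₊=(5.0408,5.3374) cross=53.463; C₋=(3.7626,-3.4089) cross=-53.463
θ=119°:   branch + wants cross > 0 → take C=(5.0408,5.3374) (cross=53.463)
θ=119°: ex = (C−B)/|BC| = (0.8586,0.5126); ey = (-0.5126,0.8586)
θ=119°: P = B + -3.11·ex + 2.23·ey = (-4.7830,2.0698)
θ=236°: B = A + 2.00·(cos236°, sin236°) = (-1.1184, -1.6581)
θ=236°: |BD| = 12.2313
θ=236°: circle(B,7.00) ∩ circle(D,8.00): a=5.5025, h=4.3270
θ=236°:   candidates: C₊=(3.7467,3.3749) cross=52.925; C₋=(4.9199,-5.1992) cross=-52.925
θ=236°:   branch + wants cross > 0 → take C=(3.7467,3.3749) (cross=52.925)
θ=236°: ex = (C−B)/|BC| = (0.6950,0.7190); ey = (-0.7190,0.6950)
θ=236°: P = B + -3.11·ex + 2.23·ey = (-4.8832,-2.3443)

θ=119°: -4.78 2.07
θ=236°: -4.88 -2.34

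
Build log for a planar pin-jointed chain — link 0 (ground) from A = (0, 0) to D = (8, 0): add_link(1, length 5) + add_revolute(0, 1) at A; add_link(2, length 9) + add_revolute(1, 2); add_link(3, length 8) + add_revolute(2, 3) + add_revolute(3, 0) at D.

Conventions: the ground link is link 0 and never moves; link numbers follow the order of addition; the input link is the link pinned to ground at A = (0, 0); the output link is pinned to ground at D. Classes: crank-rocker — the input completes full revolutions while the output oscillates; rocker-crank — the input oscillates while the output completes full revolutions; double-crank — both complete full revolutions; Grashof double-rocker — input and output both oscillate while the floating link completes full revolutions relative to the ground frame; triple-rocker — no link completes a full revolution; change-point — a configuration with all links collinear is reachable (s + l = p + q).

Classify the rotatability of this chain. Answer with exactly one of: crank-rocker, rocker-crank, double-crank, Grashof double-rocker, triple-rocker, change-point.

lengths: ground=8, input=5, coupler=9, output=8
sorted: s=5 (shortest), l=9 (longest), p+q=16
s + l = 14 vs p + q = 16
s + l < p + q (Grashof) with shortest = input link → crank-rocker

crank-rocker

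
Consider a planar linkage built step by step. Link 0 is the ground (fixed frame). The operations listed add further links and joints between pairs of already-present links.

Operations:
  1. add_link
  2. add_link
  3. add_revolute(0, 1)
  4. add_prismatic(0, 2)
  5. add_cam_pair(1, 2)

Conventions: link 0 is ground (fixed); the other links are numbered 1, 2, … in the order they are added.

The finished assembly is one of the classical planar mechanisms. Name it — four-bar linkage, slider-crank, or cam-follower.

links: 3 (incl. ground); joints: 1 revolute, 1 prismatic, 1 higher (cam) pair, forming one closed loop
3 links, revolute + prismatic + higher pair in one loop → cam-follower

cam-follower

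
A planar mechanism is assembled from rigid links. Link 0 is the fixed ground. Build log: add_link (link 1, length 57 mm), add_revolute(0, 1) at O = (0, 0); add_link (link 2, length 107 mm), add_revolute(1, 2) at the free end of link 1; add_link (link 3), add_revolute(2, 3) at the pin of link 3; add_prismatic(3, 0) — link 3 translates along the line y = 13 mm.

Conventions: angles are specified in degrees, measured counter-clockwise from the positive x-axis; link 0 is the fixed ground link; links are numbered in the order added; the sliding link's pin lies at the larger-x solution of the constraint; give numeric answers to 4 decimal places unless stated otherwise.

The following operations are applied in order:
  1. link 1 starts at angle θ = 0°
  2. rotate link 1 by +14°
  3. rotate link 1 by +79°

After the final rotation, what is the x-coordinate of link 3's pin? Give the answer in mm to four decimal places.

geometry: r = 57 mm, L = 107 mm, e = 13 mm; θ starts at 0°
rotate link 1 by +14°: θ ← 0° +14° = 14°
rotate link 1 by +79°: θ ← 14° +79° = 93°
crank pin P = (r cos θ, r sin θ) = (-2.983150, 56.921883)
h = r sin θ − e = 56.921883 − 13 = 43.921883
x = r cos θ + √(L² − h²) = -2.983150 + 97.569812 = 94.586662

94.5867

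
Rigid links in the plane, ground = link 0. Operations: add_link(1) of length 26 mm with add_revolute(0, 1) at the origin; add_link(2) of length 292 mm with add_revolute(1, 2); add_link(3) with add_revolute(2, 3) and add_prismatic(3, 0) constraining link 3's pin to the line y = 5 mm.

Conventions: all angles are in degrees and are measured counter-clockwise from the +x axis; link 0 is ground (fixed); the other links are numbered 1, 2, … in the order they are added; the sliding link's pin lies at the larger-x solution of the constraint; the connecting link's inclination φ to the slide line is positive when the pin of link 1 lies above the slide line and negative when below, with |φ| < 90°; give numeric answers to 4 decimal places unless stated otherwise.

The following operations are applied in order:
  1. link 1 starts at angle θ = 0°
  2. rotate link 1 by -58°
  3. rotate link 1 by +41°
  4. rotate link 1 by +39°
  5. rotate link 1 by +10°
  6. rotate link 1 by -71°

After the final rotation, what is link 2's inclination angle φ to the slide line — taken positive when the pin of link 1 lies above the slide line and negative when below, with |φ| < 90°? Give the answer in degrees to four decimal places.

geometry: r = 26 mm, L = 292 mm, e = 5 mm; θ starts at 0°
rotate link 1 by -58°: θ ← 0° -58° = -58°
rotate link 1 by +41°: θ ← -58° +41° = -17°
rotate link 1 by +39°: θ ← -17° +39° = 22°
rotate link 1 by +10°: θ ← 22° +10° = 32°
rotate link 1 by -71°: θ ← 32° -71° = -39°
h = r sin θ − e = -16.362330 − 5 = -21.362330
sin φ = h / L = -21.362330 / 292 = -0.07315866
φ = arcsin(-0.07315866) = -4.195431°

-4.1954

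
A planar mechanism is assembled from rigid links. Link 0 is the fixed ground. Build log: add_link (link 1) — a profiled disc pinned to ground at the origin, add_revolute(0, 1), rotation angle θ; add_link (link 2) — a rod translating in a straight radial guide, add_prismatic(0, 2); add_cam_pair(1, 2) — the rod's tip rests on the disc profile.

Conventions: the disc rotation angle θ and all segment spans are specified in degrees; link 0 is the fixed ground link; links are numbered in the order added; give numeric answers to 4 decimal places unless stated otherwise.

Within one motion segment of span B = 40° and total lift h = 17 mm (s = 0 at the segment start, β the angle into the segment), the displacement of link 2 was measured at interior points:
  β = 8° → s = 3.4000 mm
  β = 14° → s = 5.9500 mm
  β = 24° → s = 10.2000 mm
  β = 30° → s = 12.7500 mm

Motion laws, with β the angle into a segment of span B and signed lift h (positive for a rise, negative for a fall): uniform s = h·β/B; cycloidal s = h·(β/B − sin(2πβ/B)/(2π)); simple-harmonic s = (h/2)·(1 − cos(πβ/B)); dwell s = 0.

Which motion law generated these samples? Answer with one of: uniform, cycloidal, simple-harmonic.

candidates at β/B = r: uniform s = h·r (linear in β); cycloidal s = h·(r − sin(2πr)/(2π)); simple-harmonic s = (h/2)(1 − cos(πr))
β=8°: printed 3.4000 | uniform 3.4000, cycloidal 0.8268, simple-harmonic 1.6234
β=14°: printed 5.9500 | uniform 5.9500, cycloidal 3.7611, simple-harmonic 4.6411
β=24°: printed 10.2000 | uniform 10.2000, cycloidal 11.7903, simple-harmonic 11.1266
β=30°: printed 12.7500 | uniform 12.7500, cycloidal 15.4556, simple-harmonic 14.5104
only one law matches every sample → uniform

uniform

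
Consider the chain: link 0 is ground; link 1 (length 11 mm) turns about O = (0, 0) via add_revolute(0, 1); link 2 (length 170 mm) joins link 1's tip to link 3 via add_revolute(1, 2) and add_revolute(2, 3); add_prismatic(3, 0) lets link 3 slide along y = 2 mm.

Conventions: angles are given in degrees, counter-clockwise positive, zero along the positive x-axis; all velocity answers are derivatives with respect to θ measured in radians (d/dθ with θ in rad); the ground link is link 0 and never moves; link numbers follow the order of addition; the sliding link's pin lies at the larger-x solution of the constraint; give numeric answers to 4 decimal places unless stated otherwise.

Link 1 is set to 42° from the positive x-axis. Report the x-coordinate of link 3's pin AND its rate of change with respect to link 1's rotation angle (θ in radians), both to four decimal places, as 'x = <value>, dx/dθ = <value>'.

geometry: r = 11 mm, L = 170 mm, e = 2 mm
crank pin P = (r cos θ, r sin θ) = (8.174593, 7.360437)
h = r sin θ − e = 7.360437 − 2 = 5.360437
x = r cos θ + √(L² − h²) = 8.174593 + 169.915466 = 178.090059
dx/dθ = −r sin θ − h·r cos θ/√(L² − h²) (θ in radians; h = 5.360437) = -7.618326

x = 178.0901, dx/dθ = -7.6183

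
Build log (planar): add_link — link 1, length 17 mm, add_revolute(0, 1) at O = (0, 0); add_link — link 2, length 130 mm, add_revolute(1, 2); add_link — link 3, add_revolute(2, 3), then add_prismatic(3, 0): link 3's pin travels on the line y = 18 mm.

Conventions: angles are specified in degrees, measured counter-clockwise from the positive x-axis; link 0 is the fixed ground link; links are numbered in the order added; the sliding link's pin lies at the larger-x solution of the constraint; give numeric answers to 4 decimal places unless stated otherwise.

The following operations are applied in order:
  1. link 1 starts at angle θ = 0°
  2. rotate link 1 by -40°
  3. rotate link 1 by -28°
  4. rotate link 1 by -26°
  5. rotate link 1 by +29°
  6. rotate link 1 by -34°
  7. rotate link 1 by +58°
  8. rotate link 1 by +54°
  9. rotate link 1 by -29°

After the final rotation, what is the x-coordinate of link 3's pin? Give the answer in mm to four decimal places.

geometry: r = 17 mm, L = 130 mm, e = 18 mm; θ starts at 0°
rotate link 1 by -40°: θ ← 0° -40° = -40°
rotate link 1 by -28°: θ ← -40° -28° = -68°
rotate link 1 by -26°: θ ← -68° -26° = -94°
rotate link 1 by +29°: θ ← -94° +29° = -65°
rotate link 1 by -34°: θ ← -65° -34° = -99°
rotate link 1 by +58°: θ ← -99° +58° = -41°
rotate link 1 by +54°: θ ← -41° +54° = 13°
rotate link 1 by -29°: θ ← 13° -29° = -16°
crank pin P = (r cos θ, r sin θ) = (16.341449, -4.685835)
h = r sin θ − e = -4.685835 − 18 = -22.685835
x = r cos θ + √(L² − h²) = 16.341449 + 128.005285 = 144.346733

144.3467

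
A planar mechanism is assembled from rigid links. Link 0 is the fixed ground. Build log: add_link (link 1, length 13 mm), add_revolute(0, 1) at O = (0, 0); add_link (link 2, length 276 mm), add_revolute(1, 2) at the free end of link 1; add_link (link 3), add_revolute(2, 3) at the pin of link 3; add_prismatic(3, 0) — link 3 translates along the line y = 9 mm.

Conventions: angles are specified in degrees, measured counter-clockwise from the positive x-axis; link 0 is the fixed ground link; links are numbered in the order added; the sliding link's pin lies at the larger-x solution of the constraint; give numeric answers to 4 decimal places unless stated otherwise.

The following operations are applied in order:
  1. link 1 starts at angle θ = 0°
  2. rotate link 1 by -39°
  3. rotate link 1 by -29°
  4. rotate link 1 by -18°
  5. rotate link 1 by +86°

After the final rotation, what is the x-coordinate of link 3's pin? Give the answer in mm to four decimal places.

geometry: r = 13 mm, L = 276 mm, e = 9 mm; θ starts at 0°
rotate link 1 by -39°: θ ← 0° -39° = -39°
rotate link 1 by -29°: θ ← -39° -29° = -68°
rotate link 1 by -18°: θ ← -68° -18° = -86°
rotate link 1 by +86°: θ ← -86° +86° = 0°
crank pin P = (r cos θ, r sin θ) = (13.000000, 0.000000)
h = r sin θ − e = 0.000000 − 9 = -9.000000
x = r cos θ + √(L² − h²) = 13.000000 + 275.853222 = 288.853222

288.8532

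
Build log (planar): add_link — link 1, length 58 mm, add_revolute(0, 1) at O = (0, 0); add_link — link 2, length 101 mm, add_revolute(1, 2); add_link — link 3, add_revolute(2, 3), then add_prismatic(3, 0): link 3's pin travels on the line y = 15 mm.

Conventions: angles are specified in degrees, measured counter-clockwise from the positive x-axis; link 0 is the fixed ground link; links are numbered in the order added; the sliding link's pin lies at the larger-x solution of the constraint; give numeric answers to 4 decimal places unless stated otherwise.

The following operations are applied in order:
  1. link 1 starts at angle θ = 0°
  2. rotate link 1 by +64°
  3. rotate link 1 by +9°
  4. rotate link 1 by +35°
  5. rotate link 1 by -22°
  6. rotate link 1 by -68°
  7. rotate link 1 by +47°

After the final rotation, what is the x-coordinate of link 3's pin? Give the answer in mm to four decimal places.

geometry: r = 58 mm, L = 101 mm, e = 15 mm; θ starts at 0°
rotate link 1 by +64°: θ ← 0° +64° = 64°
rotate link 1 by +9°: θ ← 64° +9° = 73°
rotate link 1 by +35°: θ ← 73° +35° = 108°
rotate link 1 by -22°: θ ← 108° -22° = 86°
rotate link 1 by -68°: θ ← 86° -68° = 18°
rotate link 1 by +47°: θ ← 18° +47° = 65°
crank pin P = (r cos θ, r sin θ) = (24.511859, 52.565852)
h = r sin θ − e = 52.565852 − 15 = 37.565852
x = r cos θ + √(L² − h²) = 24.511859 + 93.753969 = 118.265829

118.2658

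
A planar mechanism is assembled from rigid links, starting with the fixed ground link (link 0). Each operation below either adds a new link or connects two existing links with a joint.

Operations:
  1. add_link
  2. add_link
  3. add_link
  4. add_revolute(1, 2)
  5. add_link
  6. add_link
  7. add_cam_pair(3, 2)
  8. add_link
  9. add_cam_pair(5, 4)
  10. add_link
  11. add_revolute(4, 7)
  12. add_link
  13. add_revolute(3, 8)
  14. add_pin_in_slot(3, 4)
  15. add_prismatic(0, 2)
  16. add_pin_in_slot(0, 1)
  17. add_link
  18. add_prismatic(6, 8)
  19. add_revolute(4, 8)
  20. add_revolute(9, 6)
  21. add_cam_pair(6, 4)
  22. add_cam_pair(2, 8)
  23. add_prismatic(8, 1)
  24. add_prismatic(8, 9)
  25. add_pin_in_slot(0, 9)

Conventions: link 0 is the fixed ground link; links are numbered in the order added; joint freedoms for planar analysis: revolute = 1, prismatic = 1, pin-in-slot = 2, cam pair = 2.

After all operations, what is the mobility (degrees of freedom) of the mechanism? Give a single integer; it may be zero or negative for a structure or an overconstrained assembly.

L=1 J1=0 J2=0
add link → L=2 J1=0 J2=0
add link → L=3 J1=0 J2=0
add link → L=4 J1=0 J2=0
R@1,2 dof=1 J1 → L=4 J1=1 J2=0
add link → L=5 J1=1 J2=0
add link → L=6 J1=1 J2=0
C@3,2 dof=2 J2 → L=6 J1=1 J2=1
add link → L=7 J1=1 J2=1
C@5,4 dof=2 J2 → L=7 J1=1 J2=2
add link → L=8 J1=1 J2=2
R@4,7 dof=1 J1 → L=8 J1=2 J2=2
add link → L=9 J1=2 J2=2
R@3,8 dof=1 J1 → L=9 J1=3 J2=2
PS@3,4 dof=2 J2 → L=9 J1=3 J2=3
P@0,2 dof=1 J1 → L=9 J1=4 J2=3
PS@0,1 dof=2 J2 → L=9 J1=4 J2=4
add link → L=10 J1=4 J2=4
P@6,8 dof=1 J1 → L=10 J1=5 J2=4
R@4,8 dof=1 J1 → L=10 J1=6 J2=4
R@9,6 dof=1 J1 → L=10 J1=7 J2=4
C@6,4 dof=2 J2 → L=10 J1=7 J2=5
C@2,8 dof=2 J2 → L=10 J1=7 J2=6
P@8,1 dof=1 J1 → L=10 J1=8 J2=6
P@8,9 dof=1 J1 → L=10 J1=9 J2=6
PS@0,9 dof=2 J2 → L=10 J1=9 J2=7
M=3(L−1)−2J1−J2=3·9−2·9−7=2

M = 2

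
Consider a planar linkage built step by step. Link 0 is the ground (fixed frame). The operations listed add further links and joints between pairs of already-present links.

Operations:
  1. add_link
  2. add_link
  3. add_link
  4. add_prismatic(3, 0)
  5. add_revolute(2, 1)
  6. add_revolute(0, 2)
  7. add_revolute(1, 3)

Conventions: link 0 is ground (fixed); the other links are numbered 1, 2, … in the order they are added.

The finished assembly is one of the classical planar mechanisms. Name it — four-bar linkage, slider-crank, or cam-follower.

links: 4 (incl. ground); joints: 3 revolute, 1 prismatic, 0 higher (cam) pair, forming one closed loop
4 links, 3 revolutes + 1 prismatic in one loop → slider-crank

slider-crank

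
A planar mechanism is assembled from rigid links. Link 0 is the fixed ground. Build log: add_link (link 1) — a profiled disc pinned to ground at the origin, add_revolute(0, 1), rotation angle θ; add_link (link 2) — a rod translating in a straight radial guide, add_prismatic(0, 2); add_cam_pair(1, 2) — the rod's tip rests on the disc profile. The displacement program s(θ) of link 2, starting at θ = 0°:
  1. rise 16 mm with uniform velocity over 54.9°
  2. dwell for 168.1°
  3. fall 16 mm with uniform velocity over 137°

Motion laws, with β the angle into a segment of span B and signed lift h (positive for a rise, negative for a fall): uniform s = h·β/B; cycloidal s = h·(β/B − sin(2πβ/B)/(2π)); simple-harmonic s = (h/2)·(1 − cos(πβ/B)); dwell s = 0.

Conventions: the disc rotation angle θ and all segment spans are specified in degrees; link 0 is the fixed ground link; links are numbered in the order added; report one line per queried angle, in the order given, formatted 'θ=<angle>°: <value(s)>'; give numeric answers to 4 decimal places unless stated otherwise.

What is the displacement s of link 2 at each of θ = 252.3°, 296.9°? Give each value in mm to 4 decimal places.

seg 1 [0°–54.9°] uniform, h=16: full span → s += 16 → s = 16.0000
seg 2 [54.9°–223°] dwell: s stays 16.0000
seg 3 [223°–360°] uniform, h=-16: θ=252.3° here. β=29.3, B=137. -16·29.3/137 = -3.4219 → s = 12.5781
seg 3 [223°–360°] uniform, h=-16: θ=296.9° here. β=73.9, B=137. -16·73.9/137 = -8.6307 → s = 7.3693

θ=252.3°: 12.5781
θ=296.9°: 7.3693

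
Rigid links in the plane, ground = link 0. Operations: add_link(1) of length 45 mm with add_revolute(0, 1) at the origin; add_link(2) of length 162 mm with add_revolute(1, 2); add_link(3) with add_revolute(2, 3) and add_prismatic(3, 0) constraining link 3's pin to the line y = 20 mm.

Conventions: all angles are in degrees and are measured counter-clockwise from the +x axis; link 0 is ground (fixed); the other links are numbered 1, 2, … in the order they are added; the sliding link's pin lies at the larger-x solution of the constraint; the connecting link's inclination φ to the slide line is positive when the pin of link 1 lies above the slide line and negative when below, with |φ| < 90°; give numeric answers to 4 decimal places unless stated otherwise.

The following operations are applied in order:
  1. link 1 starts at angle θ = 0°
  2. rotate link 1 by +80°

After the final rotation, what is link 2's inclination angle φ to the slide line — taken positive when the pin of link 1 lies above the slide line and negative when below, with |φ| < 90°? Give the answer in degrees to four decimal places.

geometry: r = 45 mm, L = 162 mm, e = 20 mm; θ starts at 0°
rotate link 1 by +80°: θ ← 0° +80° = 80°
h = r sin θ − e = 44.316349 − 20 = 24.316349
sin φ = h / L = 24.316349 / 162 = 0.15010092
φ = arcsin(0.15010092) = 8.632775°

8.6328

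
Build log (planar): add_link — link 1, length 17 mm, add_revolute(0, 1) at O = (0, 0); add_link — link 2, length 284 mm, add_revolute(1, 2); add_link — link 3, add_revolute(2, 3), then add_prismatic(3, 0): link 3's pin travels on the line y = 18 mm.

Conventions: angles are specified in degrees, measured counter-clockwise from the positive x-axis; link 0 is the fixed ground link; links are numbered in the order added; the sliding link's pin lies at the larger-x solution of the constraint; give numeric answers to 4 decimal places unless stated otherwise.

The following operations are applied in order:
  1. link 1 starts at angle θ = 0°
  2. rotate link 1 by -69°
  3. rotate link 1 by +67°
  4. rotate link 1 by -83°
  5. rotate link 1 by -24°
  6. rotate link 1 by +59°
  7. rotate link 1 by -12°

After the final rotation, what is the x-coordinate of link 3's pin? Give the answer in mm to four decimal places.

geometry: r = 17 mm, L = 284 mm, e = 18 mm; θ starts at 0°
rotate link 1 by -69°: θ ← 0° -69° = -69°
rotate link 1 by +67°: θ ← -69° +67° = -2°
rotate link 1 by -83°: θ ← -2° -83° = -85°
rotate link 1 by -24°: θ ← -85° -24° = -109°
rotate link 1 by +59°: θ ← -109° +59° = -50°
rotate link 1 by -12°: θ ← -50° -12° = -62°
crank pin P = (r cos θ, r sin θ) = (7.981017, -15.010109)
h = r sin θ − e = -15.010109 − 18 = -33.010109
x = r cos θ + √(L² − h²) = 7.981017 + 282.075048 = 290.056065

290.0561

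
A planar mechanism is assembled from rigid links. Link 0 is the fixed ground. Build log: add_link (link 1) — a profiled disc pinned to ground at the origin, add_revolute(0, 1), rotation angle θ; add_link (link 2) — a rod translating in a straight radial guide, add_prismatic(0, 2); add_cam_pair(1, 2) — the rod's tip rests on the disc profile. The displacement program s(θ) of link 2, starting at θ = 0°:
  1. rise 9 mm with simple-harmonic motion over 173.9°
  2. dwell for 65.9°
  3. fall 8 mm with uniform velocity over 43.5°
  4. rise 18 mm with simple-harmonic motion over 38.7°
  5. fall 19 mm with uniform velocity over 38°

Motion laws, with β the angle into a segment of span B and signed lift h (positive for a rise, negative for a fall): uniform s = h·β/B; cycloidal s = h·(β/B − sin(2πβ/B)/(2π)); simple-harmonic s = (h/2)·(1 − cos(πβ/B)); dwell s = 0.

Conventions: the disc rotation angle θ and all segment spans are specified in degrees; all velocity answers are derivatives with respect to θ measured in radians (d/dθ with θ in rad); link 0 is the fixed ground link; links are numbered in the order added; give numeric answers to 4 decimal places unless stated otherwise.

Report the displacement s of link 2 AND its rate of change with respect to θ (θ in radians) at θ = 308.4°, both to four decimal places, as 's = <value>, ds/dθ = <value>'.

seg 1 [0°–173.9°] simple-harmonic, h=9: full span → s += 9 → s = 9.0000
seg 2 [173.9°–239.8°] dwell: s stays 9.0000
seg 3 [239.8°–283.3°] uniform, h=-8: full span → s += -8 → s = 1.0000
seg 4 [283.3°–322°] simple-harmonic, h=18: θ=308.4° here. β=25.1, B=38.7. 18/2·(1 − cos(π·0.6486)) = 13.0501 → s = 14.0501
velocity in seg [283.3°–322°] (simple-harmonic), θ in radians: β = 25.1° = 0.4381 rad, B = 38.7° = 0.6754 rad; ds/dθ = (πh/(2B)) sin(πβ/B) = (π·18/(2·0.6754)) sin(π·0.6486) = 37.382426 mm/rad

s = 14.0501, ds/dθ = 37.3824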